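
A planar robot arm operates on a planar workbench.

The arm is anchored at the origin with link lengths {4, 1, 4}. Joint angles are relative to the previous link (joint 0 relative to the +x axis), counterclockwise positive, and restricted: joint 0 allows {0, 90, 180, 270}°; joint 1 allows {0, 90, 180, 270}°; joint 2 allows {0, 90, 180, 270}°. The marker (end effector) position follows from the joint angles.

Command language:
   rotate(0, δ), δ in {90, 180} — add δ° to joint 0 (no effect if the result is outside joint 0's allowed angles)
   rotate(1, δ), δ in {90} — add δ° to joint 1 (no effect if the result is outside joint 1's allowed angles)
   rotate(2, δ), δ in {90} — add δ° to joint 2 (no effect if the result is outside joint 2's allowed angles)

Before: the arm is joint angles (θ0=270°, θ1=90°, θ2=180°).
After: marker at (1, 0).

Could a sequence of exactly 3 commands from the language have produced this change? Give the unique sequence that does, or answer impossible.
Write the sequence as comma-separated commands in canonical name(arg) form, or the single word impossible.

rotate(2, 90), rotate(2, 90), rotate(2, 90)

from: joint angles (θ0=270°, θ1=90°, θ2=180°)
step 1 (rotate(2, 90)): joint angles (θ0=270°, θ1=90°, θ2=270°)
step 2 (rotate(2, 90)): joint angles (θ0=270°, θ1=90°, θ2=0°)
step 3 (rotate(2, 90)): joint angles (θ0=270°, θ1=90°, θ2=90°)
no rival 3-sequence matches.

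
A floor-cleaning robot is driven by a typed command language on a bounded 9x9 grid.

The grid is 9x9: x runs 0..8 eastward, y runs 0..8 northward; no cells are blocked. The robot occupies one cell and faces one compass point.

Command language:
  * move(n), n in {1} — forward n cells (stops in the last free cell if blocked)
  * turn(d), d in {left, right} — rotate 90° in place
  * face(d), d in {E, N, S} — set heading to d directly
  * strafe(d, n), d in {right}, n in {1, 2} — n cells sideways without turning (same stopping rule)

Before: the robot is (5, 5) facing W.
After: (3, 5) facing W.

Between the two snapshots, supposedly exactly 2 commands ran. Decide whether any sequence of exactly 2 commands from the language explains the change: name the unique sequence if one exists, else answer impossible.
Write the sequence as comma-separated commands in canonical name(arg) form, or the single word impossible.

move(1), move(1)

key: heading stays W — no command in the sequence turns
begin: (5, 5) facing W
[1] after move(1): (4, 5) facing W
[2] after move(1): (3, 5) facing W
all 64 alternatives checked — unique.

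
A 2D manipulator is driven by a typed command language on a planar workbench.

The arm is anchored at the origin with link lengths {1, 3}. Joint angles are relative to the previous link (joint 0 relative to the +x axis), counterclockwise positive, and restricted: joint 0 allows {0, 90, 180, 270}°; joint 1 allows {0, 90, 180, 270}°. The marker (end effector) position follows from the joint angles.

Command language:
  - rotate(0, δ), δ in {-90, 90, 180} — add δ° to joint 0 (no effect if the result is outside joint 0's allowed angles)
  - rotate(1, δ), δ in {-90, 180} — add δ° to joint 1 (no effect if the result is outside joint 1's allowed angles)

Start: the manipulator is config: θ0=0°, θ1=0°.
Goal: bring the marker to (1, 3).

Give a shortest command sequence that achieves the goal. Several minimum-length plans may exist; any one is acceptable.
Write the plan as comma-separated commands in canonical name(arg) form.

rotate(1, -90), rotate(1, 180)

initial: config: θ0=0°, θ1=0°
[1] after rotate(1, -90): config: θ0=0°, θ1=270°
[2] after rotate(1, 180): config: θ0=0°, θ1=90°
nothing shorter than 2 reaches the goal.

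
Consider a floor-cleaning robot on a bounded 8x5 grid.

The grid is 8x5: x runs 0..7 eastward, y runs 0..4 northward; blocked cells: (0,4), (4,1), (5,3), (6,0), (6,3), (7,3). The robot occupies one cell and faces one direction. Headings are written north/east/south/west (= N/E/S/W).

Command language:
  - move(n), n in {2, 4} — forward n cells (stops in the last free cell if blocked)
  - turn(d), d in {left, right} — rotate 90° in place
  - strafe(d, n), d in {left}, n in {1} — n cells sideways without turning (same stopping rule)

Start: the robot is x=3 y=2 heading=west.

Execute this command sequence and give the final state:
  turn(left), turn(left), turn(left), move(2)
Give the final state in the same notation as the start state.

x=3 y=4 heading=north

initial: x=3 y=2 heading=west
t=1 turn(left) ⇒ x=3 y=2 heading=south
t=2 turn(left) ⇒ x=3 y=2 heading=east
t=3 turn(left) ⇒ x=3 y=2 heading=north
t=4 move(2) ⇒ x=3 y=4 heading=north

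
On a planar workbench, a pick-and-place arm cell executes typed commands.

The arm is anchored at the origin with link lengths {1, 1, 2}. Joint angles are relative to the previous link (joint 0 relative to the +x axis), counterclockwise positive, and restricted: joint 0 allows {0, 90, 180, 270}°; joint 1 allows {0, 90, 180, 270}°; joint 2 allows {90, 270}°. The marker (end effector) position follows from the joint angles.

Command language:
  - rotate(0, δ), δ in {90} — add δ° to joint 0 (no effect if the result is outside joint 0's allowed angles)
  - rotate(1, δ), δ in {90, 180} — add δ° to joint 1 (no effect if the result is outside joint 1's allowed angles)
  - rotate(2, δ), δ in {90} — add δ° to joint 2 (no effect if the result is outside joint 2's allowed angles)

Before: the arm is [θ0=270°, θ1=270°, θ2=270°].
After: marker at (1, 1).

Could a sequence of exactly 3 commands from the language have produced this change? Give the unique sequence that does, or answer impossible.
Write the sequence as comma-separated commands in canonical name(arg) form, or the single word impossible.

initial: [θ0=270°, θ1=270°, θ2=270°]
t=1 rotate(0, 90) ⇒ [θ0=0°, θ1=270°, θ2=270°]
t=2 rotate(0, 90) ⇒ [θ0=90°, θ1=270°, θ2=270°]
t=3 rotate(0, 90) ⇒ [θ0=180°, θ1=270°, θ2=270°]
uniquely the one of 64 3-step routes that fits.

rotate(0, 90), rotate(0, 90), rotate(0, 90)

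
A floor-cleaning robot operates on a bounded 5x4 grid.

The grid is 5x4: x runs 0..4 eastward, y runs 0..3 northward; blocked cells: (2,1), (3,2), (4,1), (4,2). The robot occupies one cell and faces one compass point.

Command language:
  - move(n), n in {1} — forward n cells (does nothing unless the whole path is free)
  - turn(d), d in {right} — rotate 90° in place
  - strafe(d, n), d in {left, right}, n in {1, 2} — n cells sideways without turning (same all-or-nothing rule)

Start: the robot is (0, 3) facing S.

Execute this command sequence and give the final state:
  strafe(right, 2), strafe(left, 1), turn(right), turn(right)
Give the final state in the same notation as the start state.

(1, 3) facing N

t0: (0, 3) facing S
[1] after strafe(right, 2): (0, 3) facing S
[2] after strafe(left, 1): (1, 3) facing S
[3] after turn(right): (1, 3) facing W
[4] after turn(right): (1, 3) facing N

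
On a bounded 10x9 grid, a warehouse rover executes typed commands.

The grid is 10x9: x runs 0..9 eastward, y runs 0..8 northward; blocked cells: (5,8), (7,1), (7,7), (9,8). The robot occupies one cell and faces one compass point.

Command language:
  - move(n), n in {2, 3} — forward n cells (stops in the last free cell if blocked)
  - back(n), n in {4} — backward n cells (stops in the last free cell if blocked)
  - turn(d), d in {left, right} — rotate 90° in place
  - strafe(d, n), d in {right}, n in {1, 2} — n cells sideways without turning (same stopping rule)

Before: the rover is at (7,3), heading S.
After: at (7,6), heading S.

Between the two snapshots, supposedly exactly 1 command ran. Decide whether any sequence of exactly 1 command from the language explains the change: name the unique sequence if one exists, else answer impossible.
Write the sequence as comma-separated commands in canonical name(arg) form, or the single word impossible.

key: back(4) is stopped early by the blocked cell at (7,7)
begin: at (7,3), heading S
t=1 back(4) ⇒ at (7,6), heading S
all 7 alternatives checked — unique.

back(4)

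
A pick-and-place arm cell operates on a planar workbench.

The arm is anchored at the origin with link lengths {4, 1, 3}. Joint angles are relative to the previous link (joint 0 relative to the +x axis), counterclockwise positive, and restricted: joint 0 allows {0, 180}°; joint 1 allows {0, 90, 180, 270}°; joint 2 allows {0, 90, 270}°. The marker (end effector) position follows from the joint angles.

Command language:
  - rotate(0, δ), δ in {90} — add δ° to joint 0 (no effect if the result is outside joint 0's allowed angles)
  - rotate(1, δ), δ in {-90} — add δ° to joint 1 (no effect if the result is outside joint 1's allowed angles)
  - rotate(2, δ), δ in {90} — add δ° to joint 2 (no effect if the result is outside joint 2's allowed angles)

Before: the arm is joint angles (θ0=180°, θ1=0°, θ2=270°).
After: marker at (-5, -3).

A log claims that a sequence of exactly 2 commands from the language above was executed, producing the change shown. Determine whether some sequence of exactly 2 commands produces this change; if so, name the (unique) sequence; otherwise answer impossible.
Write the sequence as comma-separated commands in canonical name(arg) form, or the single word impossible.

begin: joint angles (θ0=180°, θ1=0°, θ2=270°)
[1] after rotate(2, 90): joint angles (θ0=180°, θ1=0°, θ2=0°)
[2] after rotate(2, 90): joint angles (θ0=180°, θ1=0°, θ2=90°)
no rival 2-sequence matches.

rotate(2, 90), rotate(2, 90)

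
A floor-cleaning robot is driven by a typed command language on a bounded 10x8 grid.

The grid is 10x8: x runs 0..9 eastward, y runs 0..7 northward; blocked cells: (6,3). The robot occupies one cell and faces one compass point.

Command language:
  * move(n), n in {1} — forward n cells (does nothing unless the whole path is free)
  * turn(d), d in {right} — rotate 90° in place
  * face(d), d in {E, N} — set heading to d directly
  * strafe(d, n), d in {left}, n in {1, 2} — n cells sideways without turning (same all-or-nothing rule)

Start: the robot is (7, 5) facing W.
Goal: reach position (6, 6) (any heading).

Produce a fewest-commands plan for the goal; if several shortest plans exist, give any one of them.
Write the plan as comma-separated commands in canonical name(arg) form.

move(1), face(N), move(1)

initial: (7, 5) facing W
step 1 (move(1)): (6, 5) facing W
step 2 (face(N)): (6, 5) facing N
step 3 (move(1)): (6, 6) facing N
no 2-step plan works, so 3 is optimal.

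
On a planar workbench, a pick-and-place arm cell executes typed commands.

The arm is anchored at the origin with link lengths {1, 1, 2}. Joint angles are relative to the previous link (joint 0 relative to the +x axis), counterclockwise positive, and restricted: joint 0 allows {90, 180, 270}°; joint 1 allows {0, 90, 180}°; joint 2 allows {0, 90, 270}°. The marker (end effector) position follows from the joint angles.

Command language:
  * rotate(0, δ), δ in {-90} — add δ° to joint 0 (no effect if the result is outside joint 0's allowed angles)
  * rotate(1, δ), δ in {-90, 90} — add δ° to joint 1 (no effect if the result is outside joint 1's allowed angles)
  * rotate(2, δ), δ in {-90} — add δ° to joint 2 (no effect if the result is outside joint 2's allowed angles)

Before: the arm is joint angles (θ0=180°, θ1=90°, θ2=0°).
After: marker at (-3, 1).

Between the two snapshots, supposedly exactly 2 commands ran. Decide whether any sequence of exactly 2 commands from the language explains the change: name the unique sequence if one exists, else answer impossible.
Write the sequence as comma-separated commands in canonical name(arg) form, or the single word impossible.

t0: joint angles (θ0=180°, θ1=90°, θ2=0°)
t=1 rotate(0, -90) ⇒ joint angles (θ0=90°, θ1=90°, θ2=0°)
t=2 rotate(0, -90) ⇒ joint angles (θ0=90°, θ1=90°, θ2=0°)
all 16 alternatives checked — unique.

rotate(0, -90), rotate(0, -90)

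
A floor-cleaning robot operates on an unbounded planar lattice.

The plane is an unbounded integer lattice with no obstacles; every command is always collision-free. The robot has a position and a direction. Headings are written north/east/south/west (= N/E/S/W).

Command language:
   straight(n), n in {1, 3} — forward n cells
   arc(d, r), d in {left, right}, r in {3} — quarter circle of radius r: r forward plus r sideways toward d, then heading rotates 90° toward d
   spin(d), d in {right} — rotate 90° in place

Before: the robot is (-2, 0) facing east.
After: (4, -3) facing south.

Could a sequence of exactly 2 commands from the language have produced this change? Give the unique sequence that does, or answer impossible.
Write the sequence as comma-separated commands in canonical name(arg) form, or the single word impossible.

straight(3), arc(right, 3)

key: order matters: swapping straight(3) and arc(right, 3) lands elsewhere
begin: (-2, 0) facing east
step 1 (straight(3)): (1, 0) facing east
step 2 (arc(right, 3)): (4, -3) facing south
uniquely the one of 25 2-step routes that fits.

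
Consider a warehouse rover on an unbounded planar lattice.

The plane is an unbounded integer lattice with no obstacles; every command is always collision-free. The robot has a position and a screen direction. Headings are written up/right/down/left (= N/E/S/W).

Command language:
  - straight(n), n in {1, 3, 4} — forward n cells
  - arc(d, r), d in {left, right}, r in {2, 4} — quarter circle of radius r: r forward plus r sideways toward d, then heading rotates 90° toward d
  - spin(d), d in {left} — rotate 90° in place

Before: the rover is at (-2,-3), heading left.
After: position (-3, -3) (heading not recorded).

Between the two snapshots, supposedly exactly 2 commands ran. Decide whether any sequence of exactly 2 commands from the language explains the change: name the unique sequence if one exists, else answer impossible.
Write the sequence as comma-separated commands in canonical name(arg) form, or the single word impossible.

key: running spin(left) before straight(1) would end elsewhere — order is forced
from: at (-2,-3), heading left
1. straight(1) → at (-3,-3), heading left
2. spin(left) → at (-3,-3), heading down
no other 2-command option fits: unique.

straight(1), spin(left)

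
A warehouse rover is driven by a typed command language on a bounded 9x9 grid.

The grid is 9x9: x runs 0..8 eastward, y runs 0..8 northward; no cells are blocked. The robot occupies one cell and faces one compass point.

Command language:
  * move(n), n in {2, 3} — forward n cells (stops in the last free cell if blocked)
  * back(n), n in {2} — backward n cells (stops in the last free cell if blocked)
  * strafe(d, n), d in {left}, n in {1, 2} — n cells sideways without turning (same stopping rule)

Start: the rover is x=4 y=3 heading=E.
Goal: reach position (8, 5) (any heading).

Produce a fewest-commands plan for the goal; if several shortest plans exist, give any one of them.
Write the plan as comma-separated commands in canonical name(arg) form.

move(3), move(3), strafe(left, 2)

initial: x=4 y=3 heading=E
1. move(3) → x=7 y=3 heading=E
2. move(3) → x=8 y=3 heading=E
3. strafe(left, 2) → x=8 y=5 heading=E
minimal: 3 command(s), checked below 3.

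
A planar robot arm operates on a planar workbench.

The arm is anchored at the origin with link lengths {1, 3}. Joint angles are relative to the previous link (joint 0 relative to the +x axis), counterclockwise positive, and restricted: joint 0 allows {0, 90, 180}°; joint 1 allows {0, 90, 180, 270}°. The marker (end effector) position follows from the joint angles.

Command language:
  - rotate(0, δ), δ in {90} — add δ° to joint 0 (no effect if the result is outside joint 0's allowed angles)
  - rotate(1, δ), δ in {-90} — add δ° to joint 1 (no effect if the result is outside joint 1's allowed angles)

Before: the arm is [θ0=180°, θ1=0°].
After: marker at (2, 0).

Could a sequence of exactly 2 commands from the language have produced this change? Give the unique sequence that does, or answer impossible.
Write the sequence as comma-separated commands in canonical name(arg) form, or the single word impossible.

rotate(1, -90), rotate(1, -90)

begin: [θ0=180°, θ1=0°]
[1] after rotate(1, -90): [θ0=180°, θ1=270°]
[2] after rotate(1, -90): [θ0=180°, θ1=180°]
no rival 2-sequence matches.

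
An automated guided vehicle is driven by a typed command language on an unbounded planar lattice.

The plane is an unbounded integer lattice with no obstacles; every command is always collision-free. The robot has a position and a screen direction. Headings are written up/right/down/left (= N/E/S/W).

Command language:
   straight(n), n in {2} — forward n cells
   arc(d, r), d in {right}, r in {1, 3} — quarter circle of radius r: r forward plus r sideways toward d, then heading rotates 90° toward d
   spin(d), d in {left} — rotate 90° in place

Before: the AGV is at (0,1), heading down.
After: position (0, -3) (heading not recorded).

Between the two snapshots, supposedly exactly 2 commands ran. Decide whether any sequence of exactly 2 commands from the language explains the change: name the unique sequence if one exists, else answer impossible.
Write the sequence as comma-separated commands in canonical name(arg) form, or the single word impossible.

initial: at (0,1), heading down
step 1 (straight(2)): at (0,-1), heading down
step 2 (straight(2)): at (0,-3), heading down
all 16 alternatives checked — unique.

straight(2), straight(2)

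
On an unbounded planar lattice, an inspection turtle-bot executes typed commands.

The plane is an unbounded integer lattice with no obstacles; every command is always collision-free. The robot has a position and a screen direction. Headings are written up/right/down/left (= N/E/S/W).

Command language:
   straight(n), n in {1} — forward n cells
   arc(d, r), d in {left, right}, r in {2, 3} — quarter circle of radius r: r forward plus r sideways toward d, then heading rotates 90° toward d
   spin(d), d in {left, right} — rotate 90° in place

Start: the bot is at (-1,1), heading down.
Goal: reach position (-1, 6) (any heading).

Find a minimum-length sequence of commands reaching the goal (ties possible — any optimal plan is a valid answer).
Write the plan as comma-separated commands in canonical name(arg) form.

straight(1), spin(right), arc(right, 3), arc(right, 3)

initial: at (-1,1), heading down
step 1 (straight(1)): at (-1,0), heading down
step 2 (spin(right)): at (-1,0), heading left
step 3 (arc(right, 3)): at (-4,3), heading up
step 4 (arc(right, 3)): at (-1,6), heading right
minimal: 4 command(s), checked below 4.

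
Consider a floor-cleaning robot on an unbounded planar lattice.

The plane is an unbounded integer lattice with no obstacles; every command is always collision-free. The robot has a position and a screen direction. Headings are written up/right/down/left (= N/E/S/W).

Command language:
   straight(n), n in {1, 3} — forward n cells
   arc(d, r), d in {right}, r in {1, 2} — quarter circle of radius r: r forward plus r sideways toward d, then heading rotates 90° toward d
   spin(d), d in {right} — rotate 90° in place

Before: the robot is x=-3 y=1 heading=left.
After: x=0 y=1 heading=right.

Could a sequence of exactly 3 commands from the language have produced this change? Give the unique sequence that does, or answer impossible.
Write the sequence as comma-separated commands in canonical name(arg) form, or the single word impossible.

key: order matters: swapping spin(right) and straight(3) lands elsewhere
initial: x=-3 y=1 heading=left
t=1 spin(right) ⇒ x=-3 y=1 heading=up
t=2 spin(right) ⇒ x=-3 y=1 heading=right
t=3 straight(3) ⇒ x=0 y=1 heading=right
no other 3-command option fits: unique.

spin(right), spin(right), straight(3)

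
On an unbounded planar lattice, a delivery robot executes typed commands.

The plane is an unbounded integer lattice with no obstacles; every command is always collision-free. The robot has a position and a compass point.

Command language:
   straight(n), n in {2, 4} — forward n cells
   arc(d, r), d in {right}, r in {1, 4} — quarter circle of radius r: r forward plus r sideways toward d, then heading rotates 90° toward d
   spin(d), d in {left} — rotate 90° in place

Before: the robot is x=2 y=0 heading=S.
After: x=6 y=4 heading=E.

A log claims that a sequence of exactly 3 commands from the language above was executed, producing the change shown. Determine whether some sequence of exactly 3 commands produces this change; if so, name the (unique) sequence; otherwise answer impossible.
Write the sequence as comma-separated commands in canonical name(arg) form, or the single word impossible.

spin(left), spin(left), arc(right, 4)

key: running arc(right, 4) before spin(left) would end elsewhere — order is forced
from: x=2 y=0 heading=S
[1] after spin(left): x=2 y=0 heading=E
[2] after spin(left): x=2 y=0 heading=N
[3] after arc(right, 4): x=6 y=4 heading=E
all 125 alternatives checked — unique.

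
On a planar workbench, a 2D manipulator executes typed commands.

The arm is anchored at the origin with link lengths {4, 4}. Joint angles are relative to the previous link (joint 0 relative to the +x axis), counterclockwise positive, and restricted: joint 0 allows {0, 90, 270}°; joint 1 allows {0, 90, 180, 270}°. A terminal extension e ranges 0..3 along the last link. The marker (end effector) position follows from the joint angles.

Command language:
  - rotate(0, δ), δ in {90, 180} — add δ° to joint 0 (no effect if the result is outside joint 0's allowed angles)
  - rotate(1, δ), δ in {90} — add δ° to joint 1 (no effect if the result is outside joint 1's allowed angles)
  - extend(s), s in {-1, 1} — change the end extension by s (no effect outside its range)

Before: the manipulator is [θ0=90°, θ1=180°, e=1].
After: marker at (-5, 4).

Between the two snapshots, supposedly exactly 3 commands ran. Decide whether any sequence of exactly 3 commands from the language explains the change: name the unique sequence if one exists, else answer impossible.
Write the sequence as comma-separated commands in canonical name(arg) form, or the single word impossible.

begin: [θ0=90°, θ1=180°, e=1]
step 1 (rotate(1, 90)): [θ0=90°, θ1=270°, e=1]
step 2 (rotate(1, 90)): [θ0=90°, θ1=0°, e=1]
step 3 (rotate(1, 90)): [θ0=90°, θ1=90°, e=1]
uniquely the one of 125 3-step routes that fits.

rotate(1, 90), rotate(1, 90), rotate(1, 90)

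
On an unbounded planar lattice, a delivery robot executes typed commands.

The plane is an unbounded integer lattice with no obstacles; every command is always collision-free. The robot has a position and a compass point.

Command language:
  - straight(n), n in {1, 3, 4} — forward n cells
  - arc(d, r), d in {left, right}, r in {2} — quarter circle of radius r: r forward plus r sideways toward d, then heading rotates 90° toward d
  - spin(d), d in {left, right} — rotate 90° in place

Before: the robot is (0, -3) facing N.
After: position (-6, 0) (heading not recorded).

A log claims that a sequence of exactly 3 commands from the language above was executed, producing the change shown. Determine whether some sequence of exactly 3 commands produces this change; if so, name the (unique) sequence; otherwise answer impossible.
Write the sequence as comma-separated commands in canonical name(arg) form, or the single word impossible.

key: order matters: swapping straight(1) and straight(4) lands elsewhere
t0: (0, -3) facing N
t=1 straight(1) ⇒ (0, -2) facing N
t=2 arc(left, 2) ⇒ (-2, 0) facing W
t=3 straight(4) ⇒ (-6, 0) facing W
uniquely the one of 343 3-step routes that fits.

straight(1), arc(left, 2), straight(4)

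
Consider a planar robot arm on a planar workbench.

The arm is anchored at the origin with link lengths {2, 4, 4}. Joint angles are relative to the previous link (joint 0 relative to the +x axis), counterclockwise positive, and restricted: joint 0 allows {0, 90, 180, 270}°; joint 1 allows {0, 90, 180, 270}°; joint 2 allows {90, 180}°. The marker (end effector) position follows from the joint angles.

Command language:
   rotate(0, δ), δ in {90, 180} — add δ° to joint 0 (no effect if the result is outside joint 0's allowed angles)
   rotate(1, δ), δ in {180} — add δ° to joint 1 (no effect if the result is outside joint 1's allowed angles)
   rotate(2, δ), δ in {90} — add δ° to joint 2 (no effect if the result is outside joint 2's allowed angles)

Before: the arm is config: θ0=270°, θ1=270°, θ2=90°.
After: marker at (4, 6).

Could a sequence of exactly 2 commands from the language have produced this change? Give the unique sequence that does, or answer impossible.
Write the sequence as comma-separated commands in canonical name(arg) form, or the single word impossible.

t0: config: θ0=270°, θ1=270°, θ2=90°
t=1 rotate(0, 90) ⇒ config: θ0=0°, θ1=270°, θ2=90°
t=2 rotate(0, 90) ⇒ config: θ0=90°, θ1=270°, θ2=90°
no rival 2-sequence matches.

rotate(0, 90), rotate(0, 90)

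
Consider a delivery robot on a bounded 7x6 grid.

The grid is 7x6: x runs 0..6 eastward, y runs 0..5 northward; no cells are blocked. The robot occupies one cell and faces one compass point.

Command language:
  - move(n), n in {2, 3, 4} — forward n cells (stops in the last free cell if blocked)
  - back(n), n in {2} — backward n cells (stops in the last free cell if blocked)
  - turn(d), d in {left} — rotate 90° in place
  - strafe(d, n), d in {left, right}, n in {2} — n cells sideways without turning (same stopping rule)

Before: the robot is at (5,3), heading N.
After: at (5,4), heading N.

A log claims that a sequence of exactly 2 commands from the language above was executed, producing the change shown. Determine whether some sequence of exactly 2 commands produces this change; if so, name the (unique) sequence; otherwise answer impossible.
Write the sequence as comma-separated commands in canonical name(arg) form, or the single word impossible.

key: still facing N at the end — nothing in the sequence rotates
initial: at (5,3), heading N
step 1 (back(2)): at (5,1), heading N
step 2 (move(3)): at (5,4), heading N
uniquely the one of 49 2-step routes that fits.

back(2), move(3)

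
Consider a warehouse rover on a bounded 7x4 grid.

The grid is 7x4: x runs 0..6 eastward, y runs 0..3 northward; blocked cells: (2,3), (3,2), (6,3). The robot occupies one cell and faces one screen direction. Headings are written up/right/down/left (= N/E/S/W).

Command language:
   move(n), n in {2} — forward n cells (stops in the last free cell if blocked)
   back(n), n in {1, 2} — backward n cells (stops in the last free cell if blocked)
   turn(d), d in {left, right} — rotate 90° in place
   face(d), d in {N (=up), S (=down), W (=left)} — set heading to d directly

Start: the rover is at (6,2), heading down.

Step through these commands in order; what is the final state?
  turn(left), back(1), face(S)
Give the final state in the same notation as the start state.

at (5,2), heading down

from: at (6,2), heading down
[1] after turn(left): at (6,2), heading right
[2] after back(1): at (5,2), heading right
[3] after face(S): at (5,2), heading down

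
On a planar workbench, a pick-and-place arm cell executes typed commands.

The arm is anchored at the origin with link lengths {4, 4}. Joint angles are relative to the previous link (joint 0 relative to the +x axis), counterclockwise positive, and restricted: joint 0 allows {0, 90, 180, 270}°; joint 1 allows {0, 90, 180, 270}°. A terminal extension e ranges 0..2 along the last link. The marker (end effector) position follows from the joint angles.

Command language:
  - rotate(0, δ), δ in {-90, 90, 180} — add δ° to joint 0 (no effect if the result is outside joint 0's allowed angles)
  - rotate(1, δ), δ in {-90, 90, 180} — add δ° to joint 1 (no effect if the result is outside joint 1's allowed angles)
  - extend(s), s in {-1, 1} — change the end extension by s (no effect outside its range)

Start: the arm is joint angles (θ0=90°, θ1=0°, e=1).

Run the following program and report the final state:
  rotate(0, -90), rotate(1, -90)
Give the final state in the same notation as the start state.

t0: joint angles (θ0=90°, θ1=0°, e=1)
t=1 rotate(0, -90) ⇒ joint angles (θ0=0°, θ1=0°, e=1)
t=2 rotate(1, -90) ⇒ joint angles (θ0=0°, θ1=270°, e=1)

joint angles (θ0=0°, θ1=270°, e=1)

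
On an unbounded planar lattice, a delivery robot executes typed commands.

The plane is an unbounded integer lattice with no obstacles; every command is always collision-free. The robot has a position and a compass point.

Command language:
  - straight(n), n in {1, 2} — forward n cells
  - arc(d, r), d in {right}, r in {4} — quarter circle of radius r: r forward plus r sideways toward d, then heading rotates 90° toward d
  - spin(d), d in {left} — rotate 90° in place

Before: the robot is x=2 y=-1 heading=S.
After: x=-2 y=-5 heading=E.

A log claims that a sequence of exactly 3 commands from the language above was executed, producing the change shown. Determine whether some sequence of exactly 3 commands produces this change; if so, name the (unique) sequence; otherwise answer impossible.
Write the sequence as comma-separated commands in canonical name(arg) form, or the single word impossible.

arc(right, 4), spin(left), spin(left)

key: order matters: swapping arc(right, 4) and spin(left) lands elsewhere
t0: x=2 y=-1 heading=S
step 1 (arc(right, 4)): x=-2 y=-5 heading=W
step 2 (spin(left)): x=-2 y=-5 heading=S
step 3 (spin(left)): x=-2 y=-5 heading=E
all 64 alternatives checked — unique.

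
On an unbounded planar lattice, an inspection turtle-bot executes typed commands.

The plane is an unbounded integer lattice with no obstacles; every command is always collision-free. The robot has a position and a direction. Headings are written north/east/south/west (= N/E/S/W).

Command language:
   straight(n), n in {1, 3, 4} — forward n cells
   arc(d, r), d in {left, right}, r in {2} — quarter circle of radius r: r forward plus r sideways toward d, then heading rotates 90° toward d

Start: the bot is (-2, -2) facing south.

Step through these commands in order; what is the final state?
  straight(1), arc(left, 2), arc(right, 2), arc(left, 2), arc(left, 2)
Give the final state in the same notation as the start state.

start: (-2, -2) facing south
1. straight(1) → (-2, -3) facing south
2. arc(left, 2) → (0, -5) facing east
3. arc(right, 2) → (2, -7) facing south
4. arc(left, 2) → (4, -9) facing east
5. arc(left, 2) → (6, -7) facing north

(6, -7) facing north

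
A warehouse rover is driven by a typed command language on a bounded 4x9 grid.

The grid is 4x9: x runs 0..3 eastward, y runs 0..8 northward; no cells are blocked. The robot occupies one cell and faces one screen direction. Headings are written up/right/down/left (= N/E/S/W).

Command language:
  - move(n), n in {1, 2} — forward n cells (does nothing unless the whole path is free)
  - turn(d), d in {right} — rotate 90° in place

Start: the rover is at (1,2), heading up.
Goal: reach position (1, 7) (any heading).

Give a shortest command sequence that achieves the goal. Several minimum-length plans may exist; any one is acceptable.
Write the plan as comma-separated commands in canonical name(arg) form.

t0: at (1,2), heading up
[1] after move(1): at (1,3), heading up
[2] after move(2): at (1,5), heading up
[3] after move(2): at (1,7), heading up
no 2-step plan works, so 3 is optimal.

move(1), move(2), move(2)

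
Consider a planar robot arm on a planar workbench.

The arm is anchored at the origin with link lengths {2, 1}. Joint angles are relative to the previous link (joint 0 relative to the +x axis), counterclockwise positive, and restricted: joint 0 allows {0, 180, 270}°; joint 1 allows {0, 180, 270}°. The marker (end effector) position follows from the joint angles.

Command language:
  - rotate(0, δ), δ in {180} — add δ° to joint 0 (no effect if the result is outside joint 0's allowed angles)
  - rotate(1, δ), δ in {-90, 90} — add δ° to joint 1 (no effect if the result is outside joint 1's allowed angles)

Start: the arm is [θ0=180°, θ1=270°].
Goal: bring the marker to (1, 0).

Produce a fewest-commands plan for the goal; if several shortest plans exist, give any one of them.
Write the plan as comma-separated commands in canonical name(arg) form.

t0: [θ0=180°, θ1=270°]
[1] after rotate(0, 180): [θ0=0°, θ1=270°]
[2] after rotate(1, -90): [θ0=0°, θ1=180°]
no 1-step plan works, so 2 is optimal.

rotate(0, 180), rotate(1, -90)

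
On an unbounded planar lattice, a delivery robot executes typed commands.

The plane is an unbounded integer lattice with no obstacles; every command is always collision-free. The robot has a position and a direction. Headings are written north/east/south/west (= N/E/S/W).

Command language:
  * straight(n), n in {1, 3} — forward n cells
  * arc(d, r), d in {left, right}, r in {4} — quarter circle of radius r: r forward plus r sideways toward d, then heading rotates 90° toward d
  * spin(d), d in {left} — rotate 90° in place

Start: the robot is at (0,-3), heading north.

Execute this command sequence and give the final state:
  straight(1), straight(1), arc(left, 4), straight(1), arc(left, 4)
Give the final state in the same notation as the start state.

at (-9,-1), heading south

from: at (0,-3), heading north
t=1 straight(1) ⇒ at (0,-2), heading north
t=2 straight(1) ⇒ at (0,-1), heading north
t=3 arc(left, 4) ⇒ at (-4,3), heading west
t=4 straight(1) ⇒ at (-5,3), heading west
t=5 arc(left, 4) ⇒ at (-9,-1), heading south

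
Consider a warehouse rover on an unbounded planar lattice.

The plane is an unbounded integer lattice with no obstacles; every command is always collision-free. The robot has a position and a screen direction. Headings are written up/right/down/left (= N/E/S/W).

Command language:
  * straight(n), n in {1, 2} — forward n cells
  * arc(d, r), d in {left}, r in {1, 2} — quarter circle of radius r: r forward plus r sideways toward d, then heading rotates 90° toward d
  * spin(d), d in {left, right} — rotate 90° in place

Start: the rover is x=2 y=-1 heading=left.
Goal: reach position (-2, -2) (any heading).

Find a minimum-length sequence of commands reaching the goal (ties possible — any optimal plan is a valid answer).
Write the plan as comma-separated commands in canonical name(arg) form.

initial: x=2 y=-1 heading=left
t=1 straight(2) ⇒ x=0 y=-1 heading=left
t=2 straight(1) ⇒ x=-1 y=-1 heading=left
t=3 arc(left, 1) ⇒ x=-2 y=-2 heading=down
minimal: 3 command(s), checked below 3.

straight(2), straight(1), arc(left, 1)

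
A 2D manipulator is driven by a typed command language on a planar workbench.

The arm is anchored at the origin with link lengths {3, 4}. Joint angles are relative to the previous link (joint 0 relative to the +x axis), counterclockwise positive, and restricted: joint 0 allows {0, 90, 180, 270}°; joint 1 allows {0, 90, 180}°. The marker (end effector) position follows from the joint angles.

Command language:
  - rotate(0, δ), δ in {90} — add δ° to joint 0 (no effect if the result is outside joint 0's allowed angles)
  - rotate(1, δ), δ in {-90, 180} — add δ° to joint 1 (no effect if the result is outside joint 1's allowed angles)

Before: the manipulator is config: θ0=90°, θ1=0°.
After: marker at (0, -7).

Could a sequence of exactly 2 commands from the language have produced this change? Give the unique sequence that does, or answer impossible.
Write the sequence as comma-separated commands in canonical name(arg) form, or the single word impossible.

rotate(0, 90), rotate(0, 90)

t0: config: θ0=90°, θ1=0°
[1] after rotate(0, 90): config: θ0=180°, θ1=0°
[2] after rotate(0, 90): config: θ0=270°, θ1=0°
all 9 alternatives checked — unique.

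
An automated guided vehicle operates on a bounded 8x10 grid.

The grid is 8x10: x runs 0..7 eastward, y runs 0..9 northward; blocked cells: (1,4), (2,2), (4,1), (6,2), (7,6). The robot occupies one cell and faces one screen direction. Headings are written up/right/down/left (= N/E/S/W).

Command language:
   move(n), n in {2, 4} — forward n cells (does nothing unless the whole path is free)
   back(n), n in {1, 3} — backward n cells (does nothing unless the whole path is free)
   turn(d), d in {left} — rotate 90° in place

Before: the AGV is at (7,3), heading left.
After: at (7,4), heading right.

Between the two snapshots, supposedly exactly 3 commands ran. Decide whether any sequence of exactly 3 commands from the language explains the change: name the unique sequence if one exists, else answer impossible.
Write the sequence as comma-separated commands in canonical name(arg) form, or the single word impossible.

turn(left), back(1), turn(left)

key: cell and facing (now E) both changed — the 3 commands mix motion and turning
initial: at (7,3), heading left
t=1 turn(left) ⇒ at (7,3), heading down
t=2 back(1) ⇒ at (7,4), heading down
t=3 turn(left) ⇒ at (7,4), heading right
all 125 alternatives checked — unique.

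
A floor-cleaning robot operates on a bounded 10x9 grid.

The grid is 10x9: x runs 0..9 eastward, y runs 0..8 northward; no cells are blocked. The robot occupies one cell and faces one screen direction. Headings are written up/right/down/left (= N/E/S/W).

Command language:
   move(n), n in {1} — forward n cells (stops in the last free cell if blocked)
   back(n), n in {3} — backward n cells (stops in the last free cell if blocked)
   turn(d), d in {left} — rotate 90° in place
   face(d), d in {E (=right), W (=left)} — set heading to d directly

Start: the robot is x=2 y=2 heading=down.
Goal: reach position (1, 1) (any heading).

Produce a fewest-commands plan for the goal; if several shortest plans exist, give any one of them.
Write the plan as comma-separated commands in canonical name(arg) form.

t0: x=2 y=2 heading=down
[1] after move(1): x=2 y=1 heading=down
[2] after face(W): x=2 y=1 heading=left
[3] after move(1): x=1 y=1 heading=left
nothing shorter than 3 reaches the goal.

move(1), face(W), move(1)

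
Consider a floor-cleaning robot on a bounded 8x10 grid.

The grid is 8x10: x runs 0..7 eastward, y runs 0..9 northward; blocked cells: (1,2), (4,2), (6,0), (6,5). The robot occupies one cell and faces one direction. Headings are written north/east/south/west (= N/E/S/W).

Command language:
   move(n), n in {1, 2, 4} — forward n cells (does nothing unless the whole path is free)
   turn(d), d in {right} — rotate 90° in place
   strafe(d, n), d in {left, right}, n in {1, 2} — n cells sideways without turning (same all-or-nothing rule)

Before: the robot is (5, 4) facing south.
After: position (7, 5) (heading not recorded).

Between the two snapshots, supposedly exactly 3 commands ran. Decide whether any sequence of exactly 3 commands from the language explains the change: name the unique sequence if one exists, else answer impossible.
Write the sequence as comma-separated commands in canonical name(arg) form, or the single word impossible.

strafe(left, 2), turn(right), strafe(right, 1)

key: order matters: swapping strafe(left, 2) and strafe(right, 1) lands elsewhere
from: (5, 4) facing south
t=1 strafe(left, 2) ⇒ (7, 4) facing south
t=2 turn(right) ⇒ (7, 4) facing west
t=3 strafe(right, 1) ⇒ (7, 5) facing west
no rival 3-sequence matches.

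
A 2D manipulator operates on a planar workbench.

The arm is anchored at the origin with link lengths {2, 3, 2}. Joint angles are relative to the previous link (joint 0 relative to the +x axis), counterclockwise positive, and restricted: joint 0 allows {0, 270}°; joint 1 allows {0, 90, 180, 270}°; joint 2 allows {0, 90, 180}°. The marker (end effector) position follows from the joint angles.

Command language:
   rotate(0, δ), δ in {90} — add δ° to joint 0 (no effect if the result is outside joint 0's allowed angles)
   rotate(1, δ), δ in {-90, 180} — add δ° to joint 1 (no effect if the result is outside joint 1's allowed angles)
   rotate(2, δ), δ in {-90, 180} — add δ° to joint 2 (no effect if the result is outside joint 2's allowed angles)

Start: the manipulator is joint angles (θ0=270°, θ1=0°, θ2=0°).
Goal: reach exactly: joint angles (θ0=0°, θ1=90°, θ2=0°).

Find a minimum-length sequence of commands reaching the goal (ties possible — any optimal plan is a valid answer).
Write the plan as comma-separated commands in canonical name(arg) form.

rotate(0, 90), rotate(1, 180), rotate(1, -90)

begin: joint angles (θ0=270°, θ1=0°, θ2=0°)
t=1 rotate(0, 90) ⇒ joint angles (θ0=0°, θ1=0°, θ2=0°)
t=2 rotate(1, 180) ⇒ joint angles (θ0=0°, θ1=180°, θ2=0°)
t=3 rotate(1, -90) ⇒ joint angles (θ0=0°, θ1=90°, θ2=0°)
no 2-step plan works, so 3 is optimal.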